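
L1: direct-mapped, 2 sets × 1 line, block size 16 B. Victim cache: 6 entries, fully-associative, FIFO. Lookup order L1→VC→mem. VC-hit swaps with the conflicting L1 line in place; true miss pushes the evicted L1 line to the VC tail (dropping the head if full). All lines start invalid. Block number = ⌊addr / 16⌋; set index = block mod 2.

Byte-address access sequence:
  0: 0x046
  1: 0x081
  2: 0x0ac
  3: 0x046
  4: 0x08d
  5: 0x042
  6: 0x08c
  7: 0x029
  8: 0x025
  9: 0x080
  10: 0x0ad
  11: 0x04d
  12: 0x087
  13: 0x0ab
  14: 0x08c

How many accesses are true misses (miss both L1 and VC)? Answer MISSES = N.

MISSES = 4

#0 0x46→b4/s0 MISS; vc=[]
#1 0x81→b8/s0 MISS; vc=[4]
#2 0xac→b10/s0 MISS; vc=[4,8]
#3 0x46→b4/s0 VC-HIT; vc=[10,8]
#4 0x8d→b8/s0 VC-HIT; vc=[10,4]
#5 0x42→b4/s0 VC-HIT; vc=[10,8]
#6 0x8c→b8/s0 VC-HIT; vc=[10,4]
#7 0x29→b2/s0 MISS; vc=[10,4,8]
#8 0x25→b2/s0 L1-HIT; vc=[10,4,8]
#9 0x80→b8/s0 VC-HIT; vc=[10,4,2]
#10 0xad→b10/s0 VC-HIT; vc=[8,4,2]
#11 0x4d→b4/s0 VC-HIT; vc=[8,10,2]
#12 0x87→b8/s0 VC-HIT; vc=[4,10,2]
#13 0xab→b10/s0 VC-HIT; vc=[4,8,2]
#14 0x8c→b8/s0 VC-HIT; vc=[4,10,2]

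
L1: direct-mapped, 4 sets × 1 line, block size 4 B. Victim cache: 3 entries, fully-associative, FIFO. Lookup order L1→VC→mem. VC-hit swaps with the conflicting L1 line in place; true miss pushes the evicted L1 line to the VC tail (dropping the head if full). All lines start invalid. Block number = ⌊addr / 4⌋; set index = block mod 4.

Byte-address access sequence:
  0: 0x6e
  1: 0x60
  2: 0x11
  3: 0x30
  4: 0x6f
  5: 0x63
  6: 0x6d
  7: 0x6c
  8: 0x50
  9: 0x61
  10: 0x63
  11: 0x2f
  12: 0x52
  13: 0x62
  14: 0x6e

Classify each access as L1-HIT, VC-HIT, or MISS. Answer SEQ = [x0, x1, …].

SEQ = [MISS, MISS, MISS, MISS, L1-HIT, VC-HIT, L1-HIT, L1-HIT, MISS, VC-HIT, L1-HIT, MISS, VC-HIT, VC-HIT, VC-HIT]

  [0] addr=0x6e blk=27 s=3: MISS | VC []
  [1] addr=0x60 blk=24 s=0: MISS | VC []
  [2] addr=0x11 blk=4 s=0: MISS | VC [24]
  [3] addr=0x30 blk=12 s=0: MISS | VC [24, 4]
  [4] addr=0x6f blk=27 s=3: L1-HIT | VC [24, 4]
  [5] addr=0x63 blk=24 s=0: VC-HIT | VC [12, 4]
  [6] addr=0x6d blk=27 s=3: L1-HIT | VC [12, 4]
  [7] addr=0x6c blk=27 s=3: L1-HIT | VC [12, 4]
  [8] addr=0x50 blk=20 s=0: MISS | VC [12, 4, 24]
  [9] addr=0x61 blk=24 s=0: VC-HIT | VC [12, 4, 20]
  [10] addr=0x63 blk=24 s=0: L1-HIT | VC [12, 4, 20]
  [11] addr=0x2f blk=11 s=3: MISS | VC [4, 20, 27]
  [12] addr=0x52 blk=20 s=0: VC-HIT | VC [4, 24, 27]
  [13] addr=0x62 blk=24 s=0: VC-HIT | VC [4, 20, 27]
  [14] addr=0x6e blk=27 s=3: VC-HIT | VC [4, 20, 11]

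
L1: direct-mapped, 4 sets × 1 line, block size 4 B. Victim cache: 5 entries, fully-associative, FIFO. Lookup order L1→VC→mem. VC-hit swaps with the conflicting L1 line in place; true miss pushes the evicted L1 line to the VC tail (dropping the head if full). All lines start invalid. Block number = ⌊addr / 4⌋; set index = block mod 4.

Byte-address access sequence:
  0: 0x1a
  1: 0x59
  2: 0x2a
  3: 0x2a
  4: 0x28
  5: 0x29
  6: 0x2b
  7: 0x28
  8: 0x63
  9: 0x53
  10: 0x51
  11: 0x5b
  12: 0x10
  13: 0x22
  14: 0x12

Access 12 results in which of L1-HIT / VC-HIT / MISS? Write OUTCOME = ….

#0 0x1a→b6/s2 MISS; vc=[]
#1 0x59→b22/s2 MISS; vc=[6]
#2 0x2a→b10/s2 MISS; vc=[6,22]
#3 0x2a→b10/s2 L1-HIT; vc=[6,22]
#4 0x28→b10/s2 L1-HIT; vc=[6,22]
#5 0x29→b10/s2 L1-HIT; vc=[6,22]
#6 0x2b→b10/s2 L1-HIT; vc=[6,22]
#7 0x28→b10/s2 L1-HIT; vc=[6,22]
#8 0x63→b24/s0 MISS; vc=[6,22]
#9 0x53→b20/s0 MISS; vc=[6,22,24]
#10 0x51→b20/s0 L1-HIT; vc=[6,22,24]
#11 0x5b→b22/s2 VC-HIT; vc=[6,10,24]
#12 0x10→b4/s0 MISS; vc=[6,10,24,20]
#13 0x22→b8/s0 MISS; vc=[6,10,24,20,4]
#14 0x12→b4/s0 VC-HIT; vc=[6,10,24,20,8]

OUTCOME = MISS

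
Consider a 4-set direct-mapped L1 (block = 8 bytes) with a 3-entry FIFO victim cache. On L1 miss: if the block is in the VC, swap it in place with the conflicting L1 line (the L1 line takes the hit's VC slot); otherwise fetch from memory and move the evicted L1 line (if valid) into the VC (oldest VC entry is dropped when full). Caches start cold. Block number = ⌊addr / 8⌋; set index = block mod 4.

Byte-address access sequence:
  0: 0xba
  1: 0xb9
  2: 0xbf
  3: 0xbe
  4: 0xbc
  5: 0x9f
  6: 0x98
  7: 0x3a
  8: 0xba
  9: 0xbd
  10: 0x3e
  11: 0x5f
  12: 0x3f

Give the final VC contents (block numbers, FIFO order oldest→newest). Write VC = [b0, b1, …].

VC = [23, 19, 11]

  [0] addr=0xba blk=23 s=3: MISS | VC []
  [1] addr=0xb9 blk=23 s=3: L1-HIT | VC []
  [2] addr=0xbf blk=23 s=3: L1-HIT | VC []
  [3] addr=0xbe blk=23 s=3: L1-HIT | VC []
  [4] addr=0xbc blk=23 s=3: L1-HIT | VC []
  [5] addr=0x9f blk=19 s=3: MISS | VC [23]
  [6] addr=0x98 blk=19 s=3: L1-HIT | VC [23]
  [7] addr=0x3a blk=7 s=3: MISS | VC [23, 19]
  [8] addr=0xba blk=23 s=3: VC-HIT | VC [7, 19]
  [9] addr=0xbd blk=23 s=3: L1-HIT | VC [7, 19]
  [10] addr=0x3e blk=7 s=3: VC-HIT | VC [23, 19]
  [11] addr=0x5f blk=11 s=3: MISS | VC [23, 19, 7]
  [12] addr=0x3f blk=7 s=3: VC-HIT | VC [23, 19, 11]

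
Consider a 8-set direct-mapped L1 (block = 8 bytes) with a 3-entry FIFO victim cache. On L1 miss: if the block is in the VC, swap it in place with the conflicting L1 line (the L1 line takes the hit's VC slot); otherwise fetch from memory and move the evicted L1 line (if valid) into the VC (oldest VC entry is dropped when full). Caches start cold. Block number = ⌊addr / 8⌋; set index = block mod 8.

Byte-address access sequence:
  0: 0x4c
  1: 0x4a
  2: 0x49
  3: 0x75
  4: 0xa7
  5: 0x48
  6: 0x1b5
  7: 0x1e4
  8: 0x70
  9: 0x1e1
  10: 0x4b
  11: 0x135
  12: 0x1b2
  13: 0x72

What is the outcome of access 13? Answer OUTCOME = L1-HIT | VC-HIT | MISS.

  [0] addr=0x4c blk=9 s=1: MISS | VC []
  [1] addr=0x4a blk=9 s=1: L1-HIT | VC []
  [2] addr=0x49 blk=9 s=1: L1-HIT | VC []
  [3] addr=0x75 blk=14 s=6: MISS | VC []
  [4] addr=0xa7 blk=20 s=4: MISS | VC []
  [5] addr=0x48 blk=9 s=1: L1-HIT | VC []
  [6] addr=0x1b5 blk=54 s=6: MISS | VC [14]
  [7] addr=0x1e4 blk=60 s=4: MISS | VC [14, 20]
  [8] addr=0x70 blk=14 s=6: VC-HIT | VC [54, 20]
  [9] addr=0x1e1 blk=60 s=4: L1-HIT | VC [54, 20]
  [10] addr=0x4b blk=9 s=1: L1-HIT | VC [54, 20]
  [11] addr=0x135 blk=38 s=6: MISS | VC [54, 20, 14]
  [12] addr=0x1b2 blk=54 s=6: VC-HIT | VC [38, 20, 14]
  [13] addr=0x72 blk=14 s=6: VC-HIT | VC [38, 20, 54]

OUTCOME = VC-HIT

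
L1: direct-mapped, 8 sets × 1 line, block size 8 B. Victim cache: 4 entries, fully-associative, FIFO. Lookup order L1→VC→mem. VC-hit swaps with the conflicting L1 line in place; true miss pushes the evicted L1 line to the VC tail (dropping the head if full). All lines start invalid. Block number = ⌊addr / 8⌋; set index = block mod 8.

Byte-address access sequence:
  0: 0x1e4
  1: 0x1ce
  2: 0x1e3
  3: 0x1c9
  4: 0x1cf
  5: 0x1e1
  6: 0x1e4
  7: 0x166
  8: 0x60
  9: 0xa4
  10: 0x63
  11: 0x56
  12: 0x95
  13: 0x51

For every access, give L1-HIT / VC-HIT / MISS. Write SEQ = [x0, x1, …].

SEQ = [MISS, MISS, L1-HIT, L1-HIT, L1-HIT, L1-HIT, L1-HIT, MISS, MISS, MISS, VC-HIT, MISS, MISS, VC-HIT]

0: 0x1e4 (blk 60, set 4) → MISS  vc=[]
1: 0x1ce (blk 57, set 1) → MISS  vc=[]
2: 0x1e3 (blk 60, set 4) → L1-HIT  vc=[]
3: 0x1c9 (blk 57, set 1) → L1-HIT  vc=[]
4: 0x1cf (blk 57, set 1) → L1-HIT  vc=[]
5: 0x1e1 (blk 60, set 4) → L1-HIT  vc=[]
6: 0x1e4 (blk 60, set 4) → L1-HIT  vc=[]
7: 0x166 (blk 44, set 4) → MISS  vc=[60]
8: 0x60 (blk 12, set 4) → MISS  vc=[60, 44]
9: 0xa4 (blk 20, set 4) → MISS  vc=[60, 44, 12]
10: 0x63 (blk 12, set 4) → VC-HIT  vc=[60, 44, 20]
11: 0x56 (blk 10, set 2) → MISS  vc=[60, 44, 20]
12: 0x95 (blk 18, set 2) → MISS  vc=[60, 44, 20, 10]
13: 0x51 (blk 10, set 2) → VC-HIT  vc=[60, 44, 20, 18]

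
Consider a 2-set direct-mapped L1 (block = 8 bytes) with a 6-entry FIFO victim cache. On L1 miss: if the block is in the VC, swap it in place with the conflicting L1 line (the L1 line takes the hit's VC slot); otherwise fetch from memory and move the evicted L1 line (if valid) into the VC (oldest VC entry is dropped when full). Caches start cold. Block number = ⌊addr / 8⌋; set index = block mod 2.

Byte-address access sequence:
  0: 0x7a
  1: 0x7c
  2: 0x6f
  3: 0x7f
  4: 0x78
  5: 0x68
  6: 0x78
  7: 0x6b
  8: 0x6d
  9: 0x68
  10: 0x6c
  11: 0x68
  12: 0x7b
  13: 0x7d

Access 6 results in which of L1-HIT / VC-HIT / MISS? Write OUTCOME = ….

OUTCOME = VC-HIT

  [0] addr=0x7a blk=15 s=1: MISS | VC []
  [1] addr=0x7c blk=15 s=1: L1-HIT | VC []
  [2] addr=0x6f blk=13 s=1: MISS | VC [15]
  [3] addr=0x7f blk=15 s=1: VC-HIT | VC [13]
  [4] addr=0x78 blk=15 s=1: L1-HIT | VC [13]
  [5] addr=0x68 blk=13 s=1: VC-HIT | VC [15]
  [6] addr=0x78 blk=15 s=1: VC-HIT | VC [13]
  [7] addr=0x6b blk=13 s=1: VC-HIT | VC [15]
  [8] addr=0x6d blk=13 s=1: L1-HIT | VC [15]
  [9] addr=0x68 blk=13 s=1: L1-HIT | VC [15]
  [10] addr=0x6c blk=13 s=1: L1-HIT | VC [15]
  [11] addr=0x68 blk=13 s=1: L1-HIT | VC [15]
  [12] addr=0x7b blk=15 s=1: VC-HIT | VC [13]
  [13] addr=0x7d blk=15 s=1: L1-HIT | VC [13]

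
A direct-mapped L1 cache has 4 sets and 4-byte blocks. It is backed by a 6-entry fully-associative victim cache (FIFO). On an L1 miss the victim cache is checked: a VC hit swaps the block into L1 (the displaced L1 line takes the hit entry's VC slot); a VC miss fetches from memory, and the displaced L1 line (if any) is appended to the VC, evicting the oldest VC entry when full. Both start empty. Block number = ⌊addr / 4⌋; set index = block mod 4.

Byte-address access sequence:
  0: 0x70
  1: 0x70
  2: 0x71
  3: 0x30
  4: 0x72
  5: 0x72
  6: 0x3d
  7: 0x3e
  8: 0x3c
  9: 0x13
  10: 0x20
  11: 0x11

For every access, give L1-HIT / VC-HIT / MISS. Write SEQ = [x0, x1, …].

SEQ = [MISS, L1-HIT, L1-HIT, MISS, VC-HIT, L1-HIT, MISS, L1-HIT, L1-HIT, MISS, MISS, VC-HIT]

  [0] addr=0x70 blk=28 s=0: MISS | VC []
  [1] addr=0x70 blk=28 s=0: L1-HIT | VC []
  [2] addr=0x71 blk=28 s=0: L1-HIT | VC []
  [3] addr=0x30 blk=12 s=0: MISS | VC [28]
  [4] addr=0x72 blk=28 s=0: VC-HIT | VC [12]
  [5] addr=0x72 blk=28 s=0: L1-HIT | VC [12]
  [6] addr=0x3d blk=15 s=3: MISS | VC [12]
  [7] addr=0x3e blk=15 s=3: L1-HIT | VC [12]
  [8] addr=0x3c blk=15 s=3: L1-HIT | VC [12]
  [9] addr=0x13 blk=4 s=0: MISS | VC [12, 28]
  [10] addr=0x20 blk=8 s=0: MISS | VC [12, 28, 4]
  [11] addr=0x11 blk=4 s=0: VC-HIT | VC [12, 28, 8]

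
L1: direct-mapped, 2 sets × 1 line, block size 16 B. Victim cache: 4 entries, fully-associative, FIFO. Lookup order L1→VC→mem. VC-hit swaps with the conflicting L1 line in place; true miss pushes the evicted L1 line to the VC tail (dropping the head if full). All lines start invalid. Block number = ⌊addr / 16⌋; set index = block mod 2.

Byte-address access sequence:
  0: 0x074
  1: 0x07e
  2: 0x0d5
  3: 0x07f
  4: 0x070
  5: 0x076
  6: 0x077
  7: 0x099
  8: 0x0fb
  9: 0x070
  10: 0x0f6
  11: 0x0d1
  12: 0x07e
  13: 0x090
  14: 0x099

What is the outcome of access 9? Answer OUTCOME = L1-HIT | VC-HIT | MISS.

#0 0x74→b7/s1 MISS; vc=[]
#1 0x7e→b7/s1 L1-HIT; vc=[]
#2 0xd5→b13/s1 MISS; vc=[7]
#3 0x7f→b7/s1 VC-HIT; vc=[13]
#4 0x70→b7/s1 L1-HIT; vc=[13]
#5 0x76→b7/s1 L1-HIT; vc=[13]
#6 0x77→b7/s1 L1-HIT; vc=[13]
#7 0x99→b9/s1 MISS; vc=[13,7]
#8 0xfb→b15/s1 MISS; vc=[13,7,9]
#9 0x70→b7/s1 VC-HIT; vc=[13,15,9]
#10 0xf6→b15/s1 VC-HIT; vc=[13,7,9]
#11 0xd1→b13/s1 VC-HIT; vc=[15,7,9]
#12 0x7e→b7/s1 VC-HIT; vc=[15,13,9]
#13 0x90→b9/s1 VC-HIT; vc=[15,13,7]
#14 0x99→b9/s1 L1-HIT; vc=[15,13,7]

OUTCOME = VC-HIT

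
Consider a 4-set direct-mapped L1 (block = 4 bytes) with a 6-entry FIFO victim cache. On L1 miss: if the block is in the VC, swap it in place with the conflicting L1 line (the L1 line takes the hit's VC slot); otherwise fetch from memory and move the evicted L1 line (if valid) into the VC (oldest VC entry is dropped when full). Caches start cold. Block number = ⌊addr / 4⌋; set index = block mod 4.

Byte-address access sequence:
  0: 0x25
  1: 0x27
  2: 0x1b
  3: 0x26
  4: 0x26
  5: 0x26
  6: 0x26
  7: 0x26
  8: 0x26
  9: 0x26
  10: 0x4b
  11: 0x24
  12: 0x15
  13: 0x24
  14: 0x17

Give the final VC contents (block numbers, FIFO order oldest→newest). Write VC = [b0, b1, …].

VC = [6, 9]

0: 0x25 (blk 9, set 1) → MISS  vc=[]
1: 0x27 (blk 9, set 1) → L1-HIT  vc=[]
2: 0x1b (blk 6, set 2) → MISS  vc=[]
3: 0x26 (blk 9, set 1) → L1-HIT  vc=[]
4: 0x26 (blk 9, set 1) → L1-HIT  vc=[]
5: 0x26 (blk 9, set 1) → L1-HIT  vc=[]
6: 0x26 (blk 9, set 1) → L1-HIT  vc=[]
7: 0x26 (blk 9, set 1) → L1-HIT  vc=[]
8: 0x26 (blk 9, set 1) → L1-HIT  vc=[]
9: 0x26 (blk 9, set 1) → L1-HIT  vc=[]
10: 0x4b (blk 18, set 2) → MISS  vc=[6]
11: 0x24 (blk 9, set 1) → L1-HIT  vc=[6]
12: 0x15 (blk 5, set 1) → MISS  vc=[6, 9]
13: 0x24 (blk 9, set 1) → VC-HIT  vc=[6, 5]
14: 0x17 (blk 5, set 1) → VC-HIT  vc=[6, 9]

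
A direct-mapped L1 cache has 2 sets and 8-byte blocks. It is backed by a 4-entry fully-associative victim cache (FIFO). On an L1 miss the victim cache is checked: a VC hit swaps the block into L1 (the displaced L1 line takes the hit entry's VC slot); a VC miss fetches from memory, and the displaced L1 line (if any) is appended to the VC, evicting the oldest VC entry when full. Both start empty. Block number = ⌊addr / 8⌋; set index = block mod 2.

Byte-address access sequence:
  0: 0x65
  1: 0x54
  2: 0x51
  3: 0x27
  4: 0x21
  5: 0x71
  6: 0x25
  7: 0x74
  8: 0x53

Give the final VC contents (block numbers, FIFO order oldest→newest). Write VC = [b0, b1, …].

VC = [12, 14, 4]

  [0] addr=0x65 blk=12 s=0: MISS | VC []
  [1] addr=0x54 blk=10 s=0: MISS | VC [12]
  [2] addr=0x51 blk=10 s=0: L1-HIT | VC [12]
  [3] addr=0x27 blk=4 s=0: MISS | VC [12, 10]
  [4] addr=0x21 blk=4 s=0: L1-HIT | VC [12, 10]
  [5] addr=0x71 blk=14 s=0: MISS | VC [12, 10, 4]
  [6] addr=0x25 blk=4 s=0: VC-HIT | VC [12, 10, 14]
  [7] addr=0x74 blk=14 s=0: VC-HIT | VC [12, 10, 4]
  [8] addr=0x53 blk=10 s=0: VC-HIT | VC [12, 14, 4]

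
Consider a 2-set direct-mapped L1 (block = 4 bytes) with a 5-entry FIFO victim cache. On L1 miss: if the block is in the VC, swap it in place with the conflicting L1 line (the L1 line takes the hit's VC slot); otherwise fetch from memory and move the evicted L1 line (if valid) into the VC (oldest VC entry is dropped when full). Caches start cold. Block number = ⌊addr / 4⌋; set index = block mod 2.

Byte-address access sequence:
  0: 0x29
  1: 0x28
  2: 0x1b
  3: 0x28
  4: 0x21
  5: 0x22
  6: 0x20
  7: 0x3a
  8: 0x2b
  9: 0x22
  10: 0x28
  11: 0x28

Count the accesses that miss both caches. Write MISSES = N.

MISSES = 4

#0 0x29→b10/s0 MISS; vc=[]
#1 0x28→b10/s0 L1-HIT; vc=[]
#2 0x1b→b6/s0 MISS; vc=[10]
#3 0x28→b10/s0 VC-HIT; vc=[6]
#4 0x21→b8/s0 MISS; vc=[6,10]
#5 0x22→b8/s0 L1-HIT; vc=[6,10]
#6 0x20→b8/s0 L1-HIT; vc=[6,10]
#7 0x3a→b14/s0 MISS; vc=[6,10,8]
#8 0x2b→b10/s0 VC-HIT; vc=[6,14,8]
#9 0x22→b8/s0 VC-HIT; vc=[6,14,10]
#10 0x28→b10/s0 VC-HIT; vc=[6,14,8]
#11 0x28→b10/s0 L1-HIT; vc=[6,14,8]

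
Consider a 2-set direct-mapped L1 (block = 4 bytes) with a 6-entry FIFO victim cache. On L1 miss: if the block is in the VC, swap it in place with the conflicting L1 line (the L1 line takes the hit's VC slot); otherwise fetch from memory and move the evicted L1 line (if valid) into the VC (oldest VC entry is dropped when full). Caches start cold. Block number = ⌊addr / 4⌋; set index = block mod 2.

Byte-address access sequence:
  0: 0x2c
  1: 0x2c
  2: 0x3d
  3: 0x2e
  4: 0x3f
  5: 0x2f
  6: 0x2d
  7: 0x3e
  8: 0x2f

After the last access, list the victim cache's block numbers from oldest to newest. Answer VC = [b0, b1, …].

VC = [15]

#0 0x2c→b11/s1 MISS; vc=[]
#1 0x2c→b11/s1 L1-HIT; vc=[]
#2 0x3d→b15/s1 MISS; vc=[11]
#3 0x2e→b11/s1 VC-HIT; vc=[15]
#4 0x3f→b15/s1 VC-HIT; vc=[11]
#5 0x2f→b11/s1 VC-HIT; vc=[15]
#6 0x2d→b11/s1 L1-HIT; vc=[15]
#7 0x3e→b15/s1 VC-HIT; vc=[11]
#8 0x2f→b11/s1 VC-HIT; vc=[15]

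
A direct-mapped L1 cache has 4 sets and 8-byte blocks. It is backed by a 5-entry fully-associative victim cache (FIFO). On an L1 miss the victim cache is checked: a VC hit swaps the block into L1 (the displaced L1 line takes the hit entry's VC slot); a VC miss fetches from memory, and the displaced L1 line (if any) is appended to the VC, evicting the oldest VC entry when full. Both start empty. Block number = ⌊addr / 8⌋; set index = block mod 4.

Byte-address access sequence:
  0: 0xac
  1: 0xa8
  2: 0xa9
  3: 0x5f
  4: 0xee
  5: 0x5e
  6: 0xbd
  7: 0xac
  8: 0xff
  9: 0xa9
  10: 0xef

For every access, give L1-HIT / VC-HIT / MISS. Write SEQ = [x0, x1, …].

SEQ = [MISS, L1-HIT, L1-HIT, MISS, MISS, L1-HIT, MISS, VC-HIT, MISS, L1-HIT, VC-HIT]

0: 0xac (blk 21, set 1) → MISS  vc=[]
1: 0xa8 (blk 21, set 1) → L1-HIT  vc=[]
2: 0xa9 (blk 21, set 1) → L1-HIT  vc=[]
3: 0x5f (blk 11, set 3) → MISS  vc=[]
4: 0xee (blk 29, set 1) → MISS  vc=[21]
5: 0x5e (blk 11, set 3) → L1-HIT  vc=[21]
6: 0xbd (blk 23, set 3) → MISS  vc=[21, 11]
7: 0xac (blk 21, set 1) → VC-HIT  vc=[29, 11]
8: 0xff (blk 31, set 3) → MISS  vc=[29, 11, 23]
9: 0xa9 (blk 21, set 1) → L1-HIT  vc=[29, 11, 23]
10: 0xef (blk 29, set 1) → VC-HIT  vc=[21, 11, 23]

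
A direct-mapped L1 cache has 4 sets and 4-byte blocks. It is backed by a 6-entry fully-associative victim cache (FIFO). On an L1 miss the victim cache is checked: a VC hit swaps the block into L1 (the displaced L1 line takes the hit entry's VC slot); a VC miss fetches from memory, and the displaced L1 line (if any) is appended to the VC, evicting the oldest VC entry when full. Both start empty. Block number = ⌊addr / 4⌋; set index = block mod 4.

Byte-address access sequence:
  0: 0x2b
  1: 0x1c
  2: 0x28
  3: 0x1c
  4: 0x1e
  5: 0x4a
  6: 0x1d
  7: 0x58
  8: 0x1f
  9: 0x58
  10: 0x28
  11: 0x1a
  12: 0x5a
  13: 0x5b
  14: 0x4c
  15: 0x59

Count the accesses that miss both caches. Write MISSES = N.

  [0] addr=0x2b blk=10 s=2: MISS | VC []
  [1] addr=0x1c blk=7 s=3: MISS | VC []
  [2] addr=0x28 blk=10 s=2: L1-HIT | VC []
  [3] addr=0x1c blk=7 s=3: L1-HIT | VC []
  [4] addr=0x1e blk=7 s=3: L1-HIT | VC []
  [5] addr=0x4a blk=18 s=2: MISS | VC [10]
  [6] addr=0x1d blk=7 s=3: L1-HIT | VC [10]
  [7] addr=0x58 blk=22 s=2: MISS | VC [10, 18]
  [8] addr=0x1f blk=7 s=3: L1-HIT | VC [10, 18]
  [9] addr=0x58 blk=22 s=2: L1-HIT | VC [10, 18]
  [10] addr=0x28 blk=10 s=2: VC-HIT | VC [22, 18]
  [11] addr=0x1a blk=6 s=2: MISS | VC [22, 18, 10]
  [12] addr=0x5a blk=22 s=2: VC-HIT | VC [6, 18, 10]
  [13] addr=0x5b blk=22 s=2: L1-HIT | VC [6, 18, 10]
  [14] addr=0x4c blk=19 s=3: MISS | VC [6, 18, 10, 7]
  [15] addr=0x59 blk=22 s=2: L1-HIT | VC [6, 18, 10, 7]

MISSES = 6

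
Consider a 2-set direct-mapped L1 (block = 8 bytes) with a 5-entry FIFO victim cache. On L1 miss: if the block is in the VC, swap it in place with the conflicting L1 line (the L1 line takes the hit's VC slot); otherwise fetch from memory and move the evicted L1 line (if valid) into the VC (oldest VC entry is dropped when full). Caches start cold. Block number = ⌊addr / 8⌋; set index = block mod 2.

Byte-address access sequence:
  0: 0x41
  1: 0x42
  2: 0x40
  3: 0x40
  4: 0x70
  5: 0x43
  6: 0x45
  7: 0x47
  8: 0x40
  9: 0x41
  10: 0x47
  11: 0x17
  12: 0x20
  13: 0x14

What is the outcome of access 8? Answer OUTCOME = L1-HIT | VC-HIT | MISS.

OUTCOME = L1-HIT

#0 0x41→b8/s0 MISS; vc=[]
#1 0x42→b8/s0 L1-HIT; vc=[]
#2 0x40→b8/s0 L1-HIT; vc=[]
#3 0x40→b8/s0 L1-HIT; vc=[]
#4 0x70→b14/s0 MISS; vc=[8]
#5 0x43→b8/s0 VC-HIT; vc=[14]
#6 0x45→b8/s0 L1-HIT; vc=[14]
#7 0x47→b8/s0 L1-HIT; vc=[14]
#8 0x40→b8/s0 L1-HIT; vc=[14]
#9 0x41→b8/s0 L1-HIT; vc=[14]
#10 0x47→b8/s0 L1-HIT; vc=[14]
#11 0x17→b2/s0 MISS; vc=[14,8]
#12 0x20→b4/s0 MISS; vc=[14,8,2]
#13 0x14→b2/s0 VC-HIT; vc=[14,8,4]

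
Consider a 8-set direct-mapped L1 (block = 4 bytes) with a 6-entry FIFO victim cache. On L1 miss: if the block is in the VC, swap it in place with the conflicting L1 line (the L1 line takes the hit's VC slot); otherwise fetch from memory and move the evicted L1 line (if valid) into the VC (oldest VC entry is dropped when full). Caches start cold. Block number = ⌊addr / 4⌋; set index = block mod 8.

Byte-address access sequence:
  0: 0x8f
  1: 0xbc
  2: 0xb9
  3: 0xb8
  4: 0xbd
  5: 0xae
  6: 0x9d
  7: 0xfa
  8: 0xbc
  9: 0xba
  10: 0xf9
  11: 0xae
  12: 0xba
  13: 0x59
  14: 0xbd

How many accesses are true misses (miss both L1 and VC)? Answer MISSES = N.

  [0] addr=0x8f blk=35 s=3: MISS | VC []
  [1] addr=0xbc blk=47 s=7: MISS | VC []
  [2] addr=0xb9 blk=46 s=6: MISS | VC []
  [3] addr=0xb8 blk=46 s=6: L1-HIT | VC []
  [4] addr=0xbd blk=47 s=7: L1-HIT | VC []
  [5] addr=0xae blk=43 s=3: MISS | VC [35]
  [6] addr=0x9d blk=39 s=7: MISS | VC [35, 47]
  [7] addr=0xfa blk=62 s=6: MISS | VC [35, 47, 46]
  [8] addr=0xbc blk=47 s=7: VC-HIT | VC [35, 39, 46]
  [9] addr=0xba blk=46 s=6: VC-HIT | VC [35, 39, 62]
  [10] addr=0xf9 blk=62 s=6: VC-HIT | VC [35, 39, 46]
  [11] addr=0xae blk=43 s=3: L1-HIT | VC [35, 39, 46]
  [12] addr=0xba blk=46 s=6: VC-HIT | VC [35, 39, 62]
  [13] addr=0x59 blk=22 s=6: MISS | VC [35, 39, 62, 46]
  [14] addr=0xbd blk=47 s=7: L1-HIT | VC [35, 39, 62, 46]

MISSES = 7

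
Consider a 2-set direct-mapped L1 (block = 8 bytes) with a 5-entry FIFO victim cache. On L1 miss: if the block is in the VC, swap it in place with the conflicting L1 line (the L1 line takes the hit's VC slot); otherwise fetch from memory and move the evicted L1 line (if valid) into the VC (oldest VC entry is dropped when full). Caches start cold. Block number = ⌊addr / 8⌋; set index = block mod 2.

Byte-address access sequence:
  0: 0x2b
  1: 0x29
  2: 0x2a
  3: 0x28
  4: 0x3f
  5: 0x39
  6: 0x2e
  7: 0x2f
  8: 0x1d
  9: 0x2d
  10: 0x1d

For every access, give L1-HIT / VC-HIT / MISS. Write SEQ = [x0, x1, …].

SEQ = [MISS, L1-HIT, L1-HIT, L1-HIT, MISS, L1-HIT, VC-HIT, L1-HIT, MISS, VC-HIT, VC-HIT]

  [0] addr=0x2b blk=5 s=1: MISS | VC []
  [1] addr=0x29 blk=5 s=1: L1-HIT | VC []
  [2] addr=0x2a blk=5 s=1: L1-HIT | VC []
  [3] addr=0x28 blk=5 s=1: L1-HIT | VC []
  [4] addr=0x3f blk=7 s=1: MISS | VC [5]
  [5] addr=0x39 blk=7 s=1: L1-HIT | VC [5]
  [6] addr=0x2e blk=5 s=1: VC-HIT | VC [7]
  [7] addr=0x2f blk=5 s=1: L1-HIT | VC [7]
  [8] addr=0x1d blk=3 s=1: MISS | VC [7, 5]
  [9] addr=0x2d blk=5 s=1: VC-HIT | VC [7, 3]
  [10] addr=0x1d blk=3 s=1: VC-HIT | VC [7, 5]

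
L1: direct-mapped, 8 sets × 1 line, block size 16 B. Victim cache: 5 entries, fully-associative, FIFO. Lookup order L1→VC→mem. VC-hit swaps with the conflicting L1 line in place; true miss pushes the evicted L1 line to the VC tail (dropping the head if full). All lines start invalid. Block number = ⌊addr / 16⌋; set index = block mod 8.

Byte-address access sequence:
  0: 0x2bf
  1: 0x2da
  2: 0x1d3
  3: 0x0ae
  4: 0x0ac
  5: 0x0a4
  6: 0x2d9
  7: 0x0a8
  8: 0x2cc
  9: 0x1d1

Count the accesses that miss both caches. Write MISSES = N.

  [0] addr=0x2bf blk=43 s=3: MISS | VC []
  [1] addr=0x2da blk=45 s=5: MISS | VC []
  [2] addr=0x1d3 blk=29 s=5: MISS | VC [45]
  [3] addr=0xae blk=10 s=2: MISS | VC [45]
  [4] addr=0xac blk=10 s=2: L1-HIT | VC [45]
  [5] addr=0xa4 blk=10 s=2: L1-HIT | VC [45]
  [6] addr=0x2d9 blk=45 s=5: VC-HIT | VC [29]
  [7] addr=0xa8 blk=10 s=2: L1-HIT | VC [29]
  [8] addr=0x2cc blk=44 s=4: MISS | VC [29]
  [9] addr=0x1d1 blk=29 s=5: VC-HIT | VC [45]

MISSES = 5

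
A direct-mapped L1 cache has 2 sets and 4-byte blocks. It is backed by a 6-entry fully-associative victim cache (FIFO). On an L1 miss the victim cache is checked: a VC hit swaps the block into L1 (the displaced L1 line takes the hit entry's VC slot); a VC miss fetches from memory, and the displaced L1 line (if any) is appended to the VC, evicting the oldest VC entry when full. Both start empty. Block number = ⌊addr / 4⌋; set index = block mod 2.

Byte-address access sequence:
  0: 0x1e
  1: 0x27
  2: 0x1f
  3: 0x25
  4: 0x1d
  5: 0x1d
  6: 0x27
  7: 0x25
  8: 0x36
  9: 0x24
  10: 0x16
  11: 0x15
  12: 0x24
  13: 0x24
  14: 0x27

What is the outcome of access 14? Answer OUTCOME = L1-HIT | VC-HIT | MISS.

  [0] addr=0x1e blk=7 s=1: MISS | VC []
  [1] addr=0x27 blk=9 s=1: MISS | VC [7]
  [2] addr=0x1f blk=7 s=1: VC-HIT | VC [9]
  [3] addr=0x25 blk=9 s=1: VC-HIT | VC [7]
  [4] addr=0x1d blk=7 s=1: VC-HIT | VC [9]
  [5] addr=0x1d blk=7 s=1: L1-HIT | VC [9]
  [6] addr=0x27 blk=9 s=1: VC-HIT | VC [7]
  [7] addr=0x25 blk=9 s=1: L1-HIT | VC [7]
  [8] addr=0x36 blk=13 s=1: MISS | VC [7, 9]
  [9] addr=0x24 blk=9 s=1: VC-HIT | VC [7, 13]
  [10] addr=0x16 blk=5 s=1: MISS | VC [7, 13, 9]
  [11] addr=0x15 blk=5 s=1: L1-HIT | VC [7, 13, 9]
  [12] addr=0x24 blk=9 s=1: VC-HIT | VC [7, 13, 5]
  [13] addr=0x24 blk=9 s=1: L1-HIT | VC [7, 13, 5]
  [14] addr=0x27 blk=9 s=1: L1-HIT | VC [7, 13, 5]

OUTCOME = L1-HIT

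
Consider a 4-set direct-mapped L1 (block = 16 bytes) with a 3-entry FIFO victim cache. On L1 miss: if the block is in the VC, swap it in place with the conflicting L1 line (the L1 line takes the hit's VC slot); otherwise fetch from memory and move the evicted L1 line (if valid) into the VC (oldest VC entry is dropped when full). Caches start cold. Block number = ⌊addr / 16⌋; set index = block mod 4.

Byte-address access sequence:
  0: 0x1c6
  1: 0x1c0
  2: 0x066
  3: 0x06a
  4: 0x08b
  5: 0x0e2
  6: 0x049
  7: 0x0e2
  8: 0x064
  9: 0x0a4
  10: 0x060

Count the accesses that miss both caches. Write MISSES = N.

0: 0x1c6 (blk 28, set 0) → MISS  vc=[]
1: 0x1c0 (blk 28, set 0) → L1-HIT  vc=[]
2: 0x66 (blk 6, set 2) → MISS  vc=[]
3: 0x6a (blk 6, set 2) → L1-HIT  vc=[]
4: 0x8b (blk 8, set 0) → MISS  vc=[28]
5: 0xe2 (blk 14, set 2) → MISS  vc=[28, 6]
6: 0x49 (blk 4, set 0) → MISS  vc=[28, 6, 8]
7: 0xe2 (blk 14, set 2) → L1-HIT  vc=[28, 6, 8]
8: 0x64 (blk 6, set 2) → VC-HIT  vc=[28, 14, 8]
9: 0xa4 (blk 10, set 2) → MISS  vc=[14, 8, 6]
10: 0x60 (blk 6, set 2) → VC-HIT  vc=[14, 8, 10]

MISSES = 6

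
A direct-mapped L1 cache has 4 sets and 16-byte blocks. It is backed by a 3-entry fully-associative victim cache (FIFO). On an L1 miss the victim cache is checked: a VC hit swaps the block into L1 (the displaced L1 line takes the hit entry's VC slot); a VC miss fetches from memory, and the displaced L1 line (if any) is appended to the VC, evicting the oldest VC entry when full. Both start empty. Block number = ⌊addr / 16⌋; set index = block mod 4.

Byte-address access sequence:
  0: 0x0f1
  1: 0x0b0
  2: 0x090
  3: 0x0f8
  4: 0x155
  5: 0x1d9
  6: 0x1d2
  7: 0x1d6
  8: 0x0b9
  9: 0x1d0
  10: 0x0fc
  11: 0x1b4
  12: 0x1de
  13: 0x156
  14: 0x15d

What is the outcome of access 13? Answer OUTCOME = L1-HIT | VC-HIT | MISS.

0: 0xf1 (blk 15, set 3) → MISS  vc=[]
1: 0xb0 (blk 11, set 3) → MISS  vc=[15]
2: 0x90 (blk 9, set 1) → MISS  vc=[15]
3: 0xf8 (blk 15, set 3) → VC-HIT  vc=[11]
4: 0x155 (blk 21, set 1) → MISS  vc=[11, 9]
5: 0x1d9 (blk 29, set 1) → MISS  vc=[11, 9, 21]
6: 0x1d2 (blk 29, set 1) → L1-HIT  vc=[11, 9, 21]
7: 0x1d6 (blk 29, set 1) → L1-HIT  vc=[11, 9, 21]
8: 0xb9 (blk 11, set 3) → VC-HIT  vc=[15, 9, 21]
9: 0x1d0 (blk 29, set 1) → L1-HIT  vc=[15, 9, 21]
10: 0xfc (blk 15, set 3) → VC-HIT  vc=[11, 9, 21]
11: 0x1b4 (blk 27, set 3) → MISS  vc=[9, 21, 15]
12: 0x1de (blk 29, set 1) → L1-HIT  vc=[9, 21, 15]
13: 0x156 (blk 21, set 1) → VC-HIT  vc=[9, 29, 15]
14: 0x15d (blk 21, set 1) → L1-HIT  vc=[9, 29, 15]

OUTCOME = VC-HIT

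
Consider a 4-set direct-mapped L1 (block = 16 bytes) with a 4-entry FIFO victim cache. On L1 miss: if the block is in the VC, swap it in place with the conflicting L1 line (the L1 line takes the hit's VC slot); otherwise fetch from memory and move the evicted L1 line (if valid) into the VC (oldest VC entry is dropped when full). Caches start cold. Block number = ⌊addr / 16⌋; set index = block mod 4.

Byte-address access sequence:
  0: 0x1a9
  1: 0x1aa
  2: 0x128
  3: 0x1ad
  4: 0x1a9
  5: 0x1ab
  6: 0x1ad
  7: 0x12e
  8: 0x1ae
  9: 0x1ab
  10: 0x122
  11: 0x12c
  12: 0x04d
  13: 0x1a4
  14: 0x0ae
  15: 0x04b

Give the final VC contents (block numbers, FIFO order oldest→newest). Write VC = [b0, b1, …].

VC = [18, 26]

#0 0x1a9→b26/s2 MISS; vc=[]
#1 0x1aa→b26/s2 L1-HIT; vc=[]
#2 0x128→b18/s2 MISS; vc=[26]
#3 0x1ad→b26/s2 VC-HIT; vc=[18]
#4 0x1a9→b26/s2 L1-HIT; vc=[18]
#5 0x1ab→b26/s2 L1-HIT; vc=[18]
#6 0x1ad→b26/s2 L1-HIT; vc=[18]
#7 0x12e→b18/s2 VC-HIT; vc=[26]
#8 0x1ae→b26/s2 VC-HIT; vc=[18]
#9 0x1ab→b26/s2 L1-HIT; vc=[18]
#10 0x122→b18/s2 VC-HIT; vc=[26]
#11 0x12c→b18/s2 L1-HIT; vc=[26]
#12 0x4d→b4/s0 MISS; vc=[26]
#13 0x1a4→b26/s2 VC-HIT; vc=[18]
#14 0xae→b10/s2 MISS; vc=[18,26]
#15 0x4b→b4/s0 L1-HIT; vc=[18,26]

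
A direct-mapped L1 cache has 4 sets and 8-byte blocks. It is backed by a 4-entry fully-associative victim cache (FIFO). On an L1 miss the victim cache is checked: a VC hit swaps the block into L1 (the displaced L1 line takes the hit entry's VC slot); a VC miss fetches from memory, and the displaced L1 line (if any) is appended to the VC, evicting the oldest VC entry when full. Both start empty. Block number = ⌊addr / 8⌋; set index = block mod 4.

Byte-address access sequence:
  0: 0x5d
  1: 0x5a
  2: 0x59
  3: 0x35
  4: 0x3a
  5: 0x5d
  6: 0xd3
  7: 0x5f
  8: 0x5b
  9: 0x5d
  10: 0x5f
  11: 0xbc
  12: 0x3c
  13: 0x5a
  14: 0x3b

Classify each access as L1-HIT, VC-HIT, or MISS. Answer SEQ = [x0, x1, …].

SEQ = [MISS, L1-HIT, L1-HIT, MISS, MISS, VC-HIT, MISS, L1-HIT, L1-HIT, L1-HIT, L1-HIT, MISS, VC-HIT, VC-HIT, VC-HIT]

0: 0x5d (blk 11, set 3) → MISS  vc=[]
1: 0x5a (blk 11, set 3) → L1-HIT  vc=[]
2: 0x59 (blk 11, set 3) → L1-HIT  vc=[]
3: 0x35 (blk 6, set 2) → MISS  vc=[]
4: 0x3a (blk 7, set 3) → MISS  vc=[11]
5: 0x5d (blk 11, set 3) → VC-HIT  vc=[7]
6: 0xd3 (blk 26, set 2) → MISS  vc=[7, 6]
7: 0x5f (blk 11, set 3) → L1-HIT  vc=[7, 6]
8: 0x5b (blk 11, set 3) → L1-HIT  vc=[7, 6]
9: 0x5d (blk 11, set 3) → L1-HIT  vc=[7, 6]
10: 0x5f (blk 11, set 3) → L1-HIT  vc=[7, 6]
11: 0xbc (blk 23, set 3) → MISS  vc=[7, 6, 11]
12: 0x3c (blk 7, set 3) → VC-HIT  vc=[23, 6, 11]
13: 0x5a (blk 11, set 3) → VC-HIT  vc=[23, 6, 7]
14: 0x3b (blk 7, set 3) → VC-HIT  vc=[23, 6, 11]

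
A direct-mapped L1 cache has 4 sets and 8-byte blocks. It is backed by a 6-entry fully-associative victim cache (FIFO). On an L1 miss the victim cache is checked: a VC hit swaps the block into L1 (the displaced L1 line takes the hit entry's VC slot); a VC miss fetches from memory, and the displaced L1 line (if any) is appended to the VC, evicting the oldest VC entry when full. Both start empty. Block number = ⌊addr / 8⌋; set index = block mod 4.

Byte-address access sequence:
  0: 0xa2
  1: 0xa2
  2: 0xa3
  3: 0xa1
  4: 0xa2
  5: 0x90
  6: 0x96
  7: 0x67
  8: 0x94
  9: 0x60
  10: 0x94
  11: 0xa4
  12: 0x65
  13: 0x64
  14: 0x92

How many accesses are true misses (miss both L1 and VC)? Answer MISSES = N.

0: 0xa2 (blk 20, set 0) → MISS  vc=[]
1: 0xa2 (blk 20, set 0) → L1-HIT  vc=[]
2: 0xa3 (blk 20, set 0) → L1-HIT  vc=[]
3: 0xa1 (blk 20, set 0) → L1-HIT  vc=[]
4: 0xa2 (blk 20, set 0) → L1-HIT  vc=[]
5: 0x90 (blk 18, set 2) → MISS  vc=[]
6: 0x96 (blk 18, set 2) → L1-HIT  vc=[]
7: 0x67 (blk 12, set 0) → MISS  vc=[20]
8: 0x94 (blk 18, set 2) → L1-HIT  vc=[20]
9: 0x60 (blk 12, set 0) → L1-HIT  vc=[20]
10: 0x94 (blk 18, set 2) → L1-HIT  vc=[20]
11: 0xa4 (blk 20, set 0) → VC-HIT  vc=[12]
12: 0x65 (blk 12, set 0) → VC-HIT  vc=[20]
13: 0x64 (blk 12, set 0) → L1-HIT  vc=[20]
14: 0x92 (blk 18, set 2) → L1-HIT  vc=[20]

MISSES = 3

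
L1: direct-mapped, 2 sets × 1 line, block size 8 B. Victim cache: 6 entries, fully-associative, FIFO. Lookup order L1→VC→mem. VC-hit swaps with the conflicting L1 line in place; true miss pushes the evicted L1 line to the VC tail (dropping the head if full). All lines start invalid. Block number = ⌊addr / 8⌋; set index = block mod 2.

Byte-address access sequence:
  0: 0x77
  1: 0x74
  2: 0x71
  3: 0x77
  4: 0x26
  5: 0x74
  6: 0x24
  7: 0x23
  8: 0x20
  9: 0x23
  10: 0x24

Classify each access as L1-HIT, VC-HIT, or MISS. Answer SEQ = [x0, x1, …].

0: 0x77 (blk 14, set 0) → MISS  vc=[]
1: 0x74 (blk 14, set 0) → L1-HIT  vc=[]
2: 0x71 (blk 14, set 0) → L1-HIT  vc=[]
3: 0x77 (blk 14, set 0) → L1-HIT  vc=[]
4: 0x26 (blk 4, set 0) → MISS  vc=[14]
5: 0x74 (blk 14, set 0) → VC-HIT  vc=[4]
6: 0x24 (blk 4, set 0) → VC-HIT  vc=[14]
7: 0x23 (blk 4, set 0) → L1-HIT  vc=[14]
8: 0x20 (blk 4, set 0) → L1-HIT  vc=[14]
9: 0x23 (blk 4, set 0) → L1-HIT  vc=[14]
10: 0x24 (blk 4, set 0) → L1-HIT  vc=[14]

SEQ = [MISS, L1-HIT, L1-HIT, L1-HIT, MISS, VC-HIT, VC-HIT, L1-HIT, L1-HIT, L1-HIT, L1-HIT]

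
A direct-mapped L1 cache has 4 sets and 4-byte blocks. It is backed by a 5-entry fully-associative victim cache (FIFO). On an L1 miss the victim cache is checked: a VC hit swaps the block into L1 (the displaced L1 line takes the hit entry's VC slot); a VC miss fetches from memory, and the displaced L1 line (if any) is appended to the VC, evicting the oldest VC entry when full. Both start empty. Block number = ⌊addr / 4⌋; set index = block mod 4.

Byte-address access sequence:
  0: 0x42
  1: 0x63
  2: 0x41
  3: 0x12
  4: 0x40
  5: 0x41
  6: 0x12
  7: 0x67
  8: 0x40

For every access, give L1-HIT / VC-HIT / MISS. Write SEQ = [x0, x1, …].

#0 0x42→b16/s0 MISS; vc=[]
#1 0x63→b24/s0 MISS; vc=[16]
#2 0x41→b16/s0 VC-HIT; vc=[24]
#3 0x12→b4/s0 MISS; vc=[24,16]
#4 0x40→b16/s0 VC-HIT; vc=[24,4]
#5 0x41→b16/s0 L1-HIT; vc=[24,4]
#6 0x12→b4/s0 VC-HIT; vc=[24,16]
#7 0x67→b25/s1 MISS; vc=[24,16]
#8 0x40→b16/s0 VC-HIT; vc=[24,4]

SEQ = [MISS, MISS, VC-HIT, MISS, VC-HIT, L1-HIT, VC-HIT, MISS, VC-HIT]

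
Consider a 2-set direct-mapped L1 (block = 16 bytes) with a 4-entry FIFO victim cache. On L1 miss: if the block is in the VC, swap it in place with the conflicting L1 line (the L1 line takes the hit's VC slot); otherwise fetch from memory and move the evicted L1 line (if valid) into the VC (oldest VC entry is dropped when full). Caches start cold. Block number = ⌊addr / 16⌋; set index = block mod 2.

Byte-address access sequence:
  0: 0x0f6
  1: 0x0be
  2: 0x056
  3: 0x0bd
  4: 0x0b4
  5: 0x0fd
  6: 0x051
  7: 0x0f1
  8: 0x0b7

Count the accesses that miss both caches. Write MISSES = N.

  [0] addr=0xf6 blk=15 s=1: MISS | VC []
  [1] addr=0xbe blk=11 s=1: MISS | VC [15]
  [2] addr=0x56 blk=5 s=1: MISS | VC [15, 11]
  [3] addr=0xbd blk=11 s=1: VC-HIT | VC [15, 5]
  [4] addr=0xb4 blk=11 s=1: L1-HIT | VC [15, 5]
  [5] addr=0xfd blk=15 s=1: VC-HIT | VC [11, 5]
  [6] addr=0x51 blk=5 s=1: VC-HIT | VC [11, 15]
  [7] addr=0xf1 blk=15 s=1: VC-HIT | VC [11, 5]
  [8] addr=0xb7 blk=11 s=1: VC-HIT | VC [15, 5]

MISSES = 3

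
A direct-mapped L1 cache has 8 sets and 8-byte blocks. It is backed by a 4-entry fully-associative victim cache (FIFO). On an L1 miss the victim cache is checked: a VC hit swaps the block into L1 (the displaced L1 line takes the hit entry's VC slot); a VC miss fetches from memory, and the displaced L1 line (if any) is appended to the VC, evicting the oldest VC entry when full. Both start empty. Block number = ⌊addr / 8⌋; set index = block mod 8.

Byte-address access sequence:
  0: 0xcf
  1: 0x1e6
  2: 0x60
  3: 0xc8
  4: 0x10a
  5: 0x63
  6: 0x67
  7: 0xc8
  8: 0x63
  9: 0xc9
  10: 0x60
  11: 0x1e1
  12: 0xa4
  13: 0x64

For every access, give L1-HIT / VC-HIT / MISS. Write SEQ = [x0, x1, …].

SEQ = [MISS, MISS, MISS, L1-HIT, MISS, L1-HIT, L1-HIT, VC-HIT, L1-HIT, L1-HIT, L1-HIT, VC-HIT, MISS, VC-HIT]

#0 0xcf→b25/s1 MISS; vc=[]
#1 0x1e6→b60/s4 MISS; vc=[]
#2 0x60→b12/s4 MISS; vc=[60]
#3 0xc8→b25/s1 L1-HIT; vc=[60]
#4 0x10a→b33/s1 MISS; vc=[60,25]
#5 0x63→b12/s4 L1-HIT; vc=[60,25]
#6 0x67→b12/s4 L1-HIT; vc=[60,25]
#7 0xc8→b25/s1 VC-HIT; vc=[60,33]
#8 0x63→b12/s4 L1-HIT; vc=[60,33]
#9 0xc9→b25/s1 L1-HIT; vc=[60,33]
#10 0x60→b12/s4 L1-HIT; vc=[60,33]
#11 0x1e1→b60/s4 VC-HIT; vc=[12,33]
#12 0xa4→b20/s4 MISS; vc=[12,33,60]
#13 0x64→b12/s4 VC-HIT; vc=[20,33,60]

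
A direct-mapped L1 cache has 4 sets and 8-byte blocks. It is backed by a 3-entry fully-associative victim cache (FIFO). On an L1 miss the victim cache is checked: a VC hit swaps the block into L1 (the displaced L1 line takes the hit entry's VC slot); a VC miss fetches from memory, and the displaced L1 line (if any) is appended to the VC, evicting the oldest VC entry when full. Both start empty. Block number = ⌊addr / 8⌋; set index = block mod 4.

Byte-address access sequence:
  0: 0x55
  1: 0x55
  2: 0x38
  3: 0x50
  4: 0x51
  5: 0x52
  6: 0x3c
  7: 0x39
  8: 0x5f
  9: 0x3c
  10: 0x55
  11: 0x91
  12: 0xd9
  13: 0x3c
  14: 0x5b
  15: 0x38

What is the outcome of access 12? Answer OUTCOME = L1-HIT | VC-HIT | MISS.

  [0] addr=0x55 blk=10 s=2: MISS | VC []
  [1] addr=0x55 blk=10 s=2: L1-HIT | VC []
  [2] addr=0x38 blk=7 s=3: MISS | VC []
  [3] addr=0x50 blk=10 s=2: L1-HIT | VC []
  [4] addr=0x51 blk=10 s=2: L1-HIT | VC []
  [5] addr=0x52 blk=10 s=2: L1-HIT | VC []
  [6] addr=0x3c blk=7 s=3: L1-HIT | VC []
  [7] addr=0x39 blk=7 s=3: L1-HIT | VC []
  [8] addr=0x5f blk=11 s=3: MISS | VC [7]
  [9] addr=0x3c blk=7 s=3: VC-HIT | VC [11]
  [10] addr=0x55 blk=10 s=2: L1-HIT | VC [11]
  [11] addr=0x91 blk=18 s=2: MISS | VC [11, 10]
  [12] addr=0xd9 blk=27 s=3: MISS | VC [11, 10, 7]
  [13] addr=0x3c blk=7 s=3: VC-HIT | VC [11, 10, 27]
  [14] addr=0x5b blk=11 s=3: VC-HIT | VC [7, 10, 27]
  [15] addr=0x38 blk=7 s=3: VC-HIT | VC [11, 10, 27]

OUTCOME = MISS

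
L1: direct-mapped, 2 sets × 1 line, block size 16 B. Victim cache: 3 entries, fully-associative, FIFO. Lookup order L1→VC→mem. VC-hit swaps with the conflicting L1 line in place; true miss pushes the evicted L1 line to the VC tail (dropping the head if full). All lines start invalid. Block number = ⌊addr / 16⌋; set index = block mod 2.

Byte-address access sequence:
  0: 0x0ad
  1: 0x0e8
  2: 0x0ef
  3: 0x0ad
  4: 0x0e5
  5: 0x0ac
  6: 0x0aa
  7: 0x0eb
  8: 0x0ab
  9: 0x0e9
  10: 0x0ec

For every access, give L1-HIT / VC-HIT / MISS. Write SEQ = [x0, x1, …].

SEQ = [MISS, MISS, L1-HIT, VC-HIT, VC-HIT, VC-HIT, L1-HIT, VC-HIT, VC-HIT, VC-HIT, L1-HIT]

  [0] addr=0xad blk=10 s=0: MISS | VC []
  [1] addr=0xe8 blk=14 s=0: MISS | VC [10]
  [2] addr=0xef blk=14 s=0: L1-HIT | VC [10]
  [3] addr=0xad blk=10 s=0: VC-HIT | VC [14]
  [4] addr=0xe5 blk=14 s=0: VC-HIT | VC [10]
  [5] addr=0xac blk=10 s=0: VC-HIT | VC [14]
  [6] addr=0xaa blk=10 s=0: L1-HIT | VC [14]
  [7] addr=0xeb blk=14 s=0: VC-HIT | VC [10]
  [8] addr=0xab blk=10 s=0: VC-HIT | VC [14]
  [9] addr=0xe9 blk=14 s=0: VC-HIT | VC [10]
  [10] addr=0xec blk=14 s=0: L1-HIT | VC [10]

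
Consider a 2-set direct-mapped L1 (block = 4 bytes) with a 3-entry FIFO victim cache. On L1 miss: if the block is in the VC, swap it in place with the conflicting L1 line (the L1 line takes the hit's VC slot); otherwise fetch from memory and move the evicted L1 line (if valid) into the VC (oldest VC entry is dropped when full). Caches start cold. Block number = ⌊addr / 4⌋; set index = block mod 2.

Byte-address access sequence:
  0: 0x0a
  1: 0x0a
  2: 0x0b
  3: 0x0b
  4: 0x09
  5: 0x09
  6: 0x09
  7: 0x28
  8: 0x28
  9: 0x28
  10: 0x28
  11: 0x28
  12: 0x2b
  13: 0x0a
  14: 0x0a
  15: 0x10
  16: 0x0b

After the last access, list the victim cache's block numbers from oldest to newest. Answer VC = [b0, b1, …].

VC = [10, 4]

  [0] addr=0xa blk=2 s=0: MISS | VC []
  [1] addr=0xa blk=2 s=0: L1-HIT | VC []
  [2] addr=0xb blk=2 s=0: L1-HIT | VC []
  [3] addr=0xb blk=2 s=0: L1-HIT | VC []
  [4] addr=0x9 blk=2 s=0: L1-HIT | VC []
  [5] addr=0x9 blk=2 s=0: L1-HIT | VC []
  [6] addr=0x9 blk=2 s=0: L1-HIT | VC []
  [7] addr=0x28 blk=10 s=0: MISS | VC [2]
  [8] addr=0x28 blk=10 s=0: L1-HIT | VC [2]
  [9] addr=0x28 blk=10 s=0: L1-HIT | VC [2]
  [10] addr=0x28 blk=10 s=0: L1-HIT | VC [2]
  [11] addr=0x28 blk=10 s=0: L1-HIT | VC [2]
  [12] addr=0x2b blk=10 s=0: L1-HIT | VC [2]
  [13] addr=0xa blk=2 s=0: VC-HIT | VC [10]
  [14] addr=0xa blk=2 s=0: L1-HIT | VC [10]
  [15] addr=0x10 blk=4 s=0: MISS | VC [10, 2]
  [16] addr=0xb blk=2 s=0: VC-HIT | VC [10, 4]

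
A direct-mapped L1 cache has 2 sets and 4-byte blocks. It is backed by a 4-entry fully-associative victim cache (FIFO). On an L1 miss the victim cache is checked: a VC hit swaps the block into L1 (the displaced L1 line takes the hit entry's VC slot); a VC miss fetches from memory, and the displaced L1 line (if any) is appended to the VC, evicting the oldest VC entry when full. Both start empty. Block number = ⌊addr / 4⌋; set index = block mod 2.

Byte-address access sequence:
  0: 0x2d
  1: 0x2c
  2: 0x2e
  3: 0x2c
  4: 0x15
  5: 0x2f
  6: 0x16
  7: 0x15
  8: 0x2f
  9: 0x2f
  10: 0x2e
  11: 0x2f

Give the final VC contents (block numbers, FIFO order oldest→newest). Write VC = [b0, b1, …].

VC = [5]

0: 0x2d (blk 11, set 1) → MISS  vc=[]
1: 0x2c (blk 11, set 1) → L1-HIT  vc=[]
2: 0x2e (blk 11, set 1) → L1-HIT  vc=[]
3: 0x2c (blk 11, set 1) → L1-HIT  vc=[]
4: 0x15 (blk 5, set 1) → MISS  vc=[11]
5: 0x2f (blk 11, set 1) → VC-HIT  vc=[5]
6: 0x16 (blk 5, set 1) → VC-HIT  vc=[11]
7: 0x15 (blk 5, set 1) → L1-HIT  vc=[11]
8: 0x2f (blk 11, set 1) → VC-HIT  vc=[5]
9: 0x2f (blk 11, set 1) → L1-HIT  vc=[5]
10: 0x2e (blk 11, set 1) → L1-HIT  vc=[5]
11: 0x2f (blk 11, set 1) → L1-HIT  vc=[5]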